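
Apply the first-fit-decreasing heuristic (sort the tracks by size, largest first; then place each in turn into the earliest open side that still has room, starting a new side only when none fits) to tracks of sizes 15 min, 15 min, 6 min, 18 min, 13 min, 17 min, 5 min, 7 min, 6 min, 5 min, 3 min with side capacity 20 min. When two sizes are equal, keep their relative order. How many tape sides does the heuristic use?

Sorted descending: 18, 17, 15, 15, 13, 7, 6, 6, 5, 5, 3.
  18 → side 1 (new)  [load 18/20]
  17 → side 2 (new)  [load 17/20]
  15 → side 3 (new)  [load 15/20]
  15 → side 4 (new)  [load 15/20]
  13 → side 5 (new)  [load 13/20]
  7 → side 5  [load 20/20]
  6 → side 6 (new)  [load 6/20]
  6 → side 6  [load 12/20]
  5 → side 3  [load 20/20]
  5 → side 4  [load 20/20]
  3 → side 2  [load 20/20]
6 tape sides opened.

6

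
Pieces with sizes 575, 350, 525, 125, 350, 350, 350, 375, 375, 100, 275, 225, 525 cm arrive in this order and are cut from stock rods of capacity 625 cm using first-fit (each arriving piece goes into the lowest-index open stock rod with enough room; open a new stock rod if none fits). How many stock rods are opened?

  575 → stock rod 1 (new)  [load 575/625]
  350 → stock rod 2 (new)  [load 350/625]
  525 → stock rod 3 (new)  [load 525/625]
  125 → stock rod 2  [load 475/625]
  350 → stock rod 4 (new)  [load 350/625]
  350 → stock rod 5 (new)  [load 350/625]
  350 → stock rod 6 (new)  [load 350/625]
  375 → stock rod 7 (new)  [load 375/625]
  375 → stock rod 8 (new)  [load 375/625]
  100 → stock rod 2  [load 575/625]
  275 → stock rod 4  [load 625/625]
  225 → stock rod 5  [load 575/625]
  525 → stock rod 9 (new)  [load 525/625]
9 stock rods opened.

9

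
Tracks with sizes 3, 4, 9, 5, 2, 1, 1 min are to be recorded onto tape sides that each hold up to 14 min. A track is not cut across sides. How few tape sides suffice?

Total = 9 + 5 + 4 + 3 + 2 + 1 + 1 = 25 min.
Lower bound: ⌈25/14⌉ = 2 tape sides.
A packing using 2 tape sides:
  side 1: 9 + 5 = 14
  side 2: 4 + 3 + 2 + 1 + 1 = 11
This matches the lower bound, so 2 is optimal.

2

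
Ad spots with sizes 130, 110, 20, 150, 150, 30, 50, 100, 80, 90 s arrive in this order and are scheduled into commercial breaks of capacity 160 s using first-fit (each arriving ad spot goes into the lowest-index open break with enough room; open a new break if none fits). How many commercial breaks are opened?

7

  130 → break 1 (new)  [load 130/160]
  110 → break 2 (new)  [load 110/160]
  20 → break 1  [load 150/160]
  150 → break 3 (new)  [load 150/160]
  150 → break 4 (new)  [load 150/160]
  30 → break 2  [load 140/160]
  50 → break 5 (new)  [load 50/160]
  100 → break 5  [load 150/160]
  80 → break 6 (new)  [load 80/160]
  90 → break 7 (new)  [load 90/160]
7 commercial breaks opened.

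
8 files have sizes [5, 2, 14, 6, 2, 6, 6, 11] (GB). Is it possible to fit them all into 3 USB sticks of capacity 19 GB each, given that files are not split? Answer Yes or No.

A valid assignment using 3 USB sticks:
  USB stick 1: 14 + 5 = 19
  USB stick 2: 11 + 6 + 2 = 19
  USB stick 3: 6 + 6 + 2 = 14
Every load is within 19 GB, so 3 USB sticks suffice.

Yes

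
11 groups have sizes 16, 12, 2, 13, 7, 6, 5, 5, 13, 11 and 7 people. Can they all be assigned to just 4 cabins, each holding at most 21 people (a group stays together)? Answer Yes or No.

Total = 97 people; ⌈97/21⌉ = 5.
At least 5 cabins are required, but only 4 are allowed.

No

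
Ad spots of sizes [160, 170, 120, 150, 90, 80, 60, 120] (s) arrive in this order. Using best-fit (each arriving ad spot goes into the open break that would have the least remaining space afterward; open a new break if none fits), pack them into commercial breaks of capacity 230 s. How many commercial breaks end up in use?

5

  160 → break 1 (new)  [load 160/230]
  170 → break 2 (new)  [load 170/230]
  120 → break 3 (new)  [load 120/230]
  150 → break 4 (new)  [load 150/230]
  90 → break 3  [load 210/230]
  80 → break 4  [load 230/230]
  60 → break 2  [load 230/230]
  120 → break 5 (new)  [load 120/230]
5 commercial breaks opened.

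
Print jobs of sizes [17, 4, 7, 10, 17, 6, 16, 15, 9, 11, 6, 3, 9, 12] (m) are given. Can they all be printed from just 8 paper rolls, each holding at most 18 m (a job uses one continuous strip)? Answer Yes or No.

No

Total = 142 m; ⌈142/18⌉ = 8.
The bound of 8 does not rule out 8, but exhaustive search shows no assignment into 8 paper rolls of capacity 18 m exists — the minimum is 9.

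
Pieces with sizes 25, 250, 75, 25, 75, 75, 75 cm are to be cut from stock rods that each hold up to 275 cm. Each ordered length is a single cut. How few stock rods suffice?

3

Total = 250 + 75 + 75 + 75 + 75 + 25 + 25 = 600 cm.
Lower bound: ⌈600/275⌉ = 3 stock rods.
A packing using 3 stock rods:
  stock rod 1: 250 + 25 = 275
  stock rod 2: 75 + 75 + 75 + 25 = 250
  stock rod 3: 75 = 75
This matches the lower bound, so 3 is optimal.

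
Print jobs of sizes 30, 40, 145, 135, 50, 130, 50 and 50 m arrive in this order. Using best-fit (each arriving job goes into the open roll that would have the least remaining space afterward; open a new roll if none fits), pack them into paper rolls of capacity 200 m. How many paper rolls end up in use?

4

  30 → roll 1 (new)  [load 30/200]
  40 → roll 1  [load 70/200]
  145 → roll 2 (new)  [load 145/200]
  135 → roll 3 (new)  [load 135/200]
  50 → roll 2  [load 195/200]
  130 → roll 1  [load 200/200]
  50 → roll 3  [load 185/200]
  50 → roll 4 (new)  [load 50/200]
4 paper rolls opened.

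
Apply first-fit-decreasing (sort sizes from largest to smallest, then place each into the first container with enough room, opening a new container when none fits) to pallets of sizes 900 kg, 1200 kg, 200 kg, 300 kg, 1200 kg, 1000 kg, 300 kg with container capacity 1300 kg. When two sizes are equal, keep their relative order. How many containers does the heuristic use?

5

Sorted descending: 1200, 1200, 1000, 900, 300, 300, 200.
  1200 → container 1 (new)  [load 1200/1300]
  1200 → container 2 (new)  [load 1200/1300]
  1000 → container 3 (new)  [load 1000/1300]
  900 → container 4 (new)  [load 900/1300]
  300 → container 3  [load 1300/1300]
  300 → container 4  [load 1200/1300]
  200 → container 5 (new)  [load 200/1300]
5 containers opened.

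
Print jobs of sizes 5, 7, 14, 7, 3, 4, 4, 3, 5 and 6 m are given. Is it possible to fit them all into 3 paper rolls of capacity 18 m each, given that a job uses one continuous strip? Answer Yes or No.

No

Total = 58 m; ⌈58/18⌉ = 4.
At least 4 paper rolls are required, but only 3 are allowed.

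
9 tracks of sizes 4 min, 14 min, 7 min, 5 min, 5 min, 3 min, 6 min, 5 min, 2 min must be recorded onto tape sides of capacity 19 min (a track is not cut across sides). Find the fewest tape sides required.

Total = 14 + 7 + 6 + 5 + 5 + 5 + 4 + 3 + 2 = 51 min.
Lower bound: ⌈51/19⌉ = 3 tape sides.
A packing using 3 tape sides:
  side 1: 14 + 5 = 19
  side 2: 7 + 6 + 5 = 18
  side 3: 5 + 4 + 3 + 2 = 14
This matches the lower bound, so 3 is optimal.

3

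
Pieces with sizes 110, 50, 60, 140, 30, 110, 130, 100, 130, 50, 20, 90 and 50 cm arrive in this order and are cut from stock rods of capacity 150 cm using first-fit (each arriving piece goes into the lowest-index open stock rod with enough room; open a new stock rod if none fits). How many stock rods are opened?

8

  110 → stock rod 1 (new)  [load 110/150]
  50 → stock rod 2 (new)  [load 50/150]
  60 → stock rod 2  [load 110/150]
  140 → stock rod 3 (new)  [load 140/150]
  30 → stock rod 1  [load 140/150]
  110 → stock rod 4 (new)  [load 110/150]
  130 → stock rod 5 (new)  [load 130/150]
  100 → stock rod 6 (new)  [load 100/150]
  130 → stock rod 7 (new)  [load 130/150]
  50 → stock rod 6  [load 150/150]
  20 → stock rod 2  [load 130/150]
  90 → stock rod 8 (new)  [load 90/150]
  50 → stock rod 8  [load 140/150]
8 stock rods opened.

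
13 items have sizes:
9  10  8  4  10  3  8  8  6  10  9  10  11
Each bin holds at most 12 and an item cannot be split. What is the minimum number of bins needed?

11

Total = 11 + 10 + 10 + 10 + 10 + 9 + 9 + 8 + 8 + 8 + 6 + 4 + 3 = 106.
Lower bound: ⌈106/12⌉ = 9 bins.
Also, 10 items each exceed 6, and no two of those can share a bin, so at least 10 bins are needed.
A packing using 11 bins:
  bin 1: 11 = 11
  bin 2: 10 = 10
  bin 3: 10 = 10
  bin 4: 10 = 10
  bin 5: 10 = 10
  bin 6: 9 + 3 = 12
  bin 7: 9 = 9
  bin 8: 8 + 4 = 12
  bin 9: 8 = 8
  bin 10: 8 = 8
  bin 11: 6 = 6
No arrangement into 10 bins stays within capacity, so 11 is optimal.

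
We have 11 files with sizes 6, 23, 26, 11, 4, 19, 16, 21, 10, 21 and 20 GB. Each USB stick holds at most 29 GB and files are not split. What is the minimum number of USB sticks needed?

Total = 26 + 23 + 21 + 21 + 20 + 19 + 16 + 11 + 10 + 6 + 4 = 177 GB.
Lower bound: ⌈177/29⌉ = 7 USB sticks.
A packing using 7 USB sticks:
  USB stick 1: 26 = 26
  USB stick 2: 23 + 6 = 29
  USB stick 3: 21 + 4 = 25
  USB stick 4: 21 = 21
  USB stick 5: 20 = 20
  USB stick 6: 19 + 10 = 29
  USB stick 7: 16 + 11 = 27
This matches the lower bound, so 7 is optimal.

7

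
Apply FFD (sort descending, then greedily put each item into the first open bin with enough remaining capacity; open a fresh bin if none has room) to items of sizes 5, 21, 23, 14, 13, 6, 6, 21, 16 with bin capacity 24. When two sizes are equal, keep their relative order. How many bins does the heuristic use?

6

Sorted descending: 23, 21, 21, 16, 14, 13, 6, 6, 5.
  23 → bin 1 (new)  [load 23/24]
  21 → bin 2 (new)  [load 21/24]
  21 → bin 3 (new)  [load 21/24]
  16 → bin 4 (new)  [load 16/24]
  14 → bin 5 (new)  [load 14/24]
  13 → bin 6 (new)  [load 13/24]
  6 → bin 4  [load 22/24]
  6 → bin 5  [load 20/24]
  5 → bin 6  [load 18/24]
6 bins opened.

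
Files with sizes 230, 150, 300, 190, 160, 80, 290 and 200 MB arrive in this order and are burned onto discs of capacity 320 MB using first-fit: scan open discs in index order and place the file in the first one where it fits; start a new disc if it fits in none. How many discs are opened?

  230 → disc 1 (new)  [load 230/320]
  150 → disc 2 (new)  [load 150/320]
  300 → disc 3 (new)  [load 300/320]
  190 → disc 4 (new)  [load 190/320]
  160 → disc 2  [load 310/320]
  80 → disc 1  [load 310/320]
  290 → disc 5 (new)  [load 290/320]
  200 → disc 6 (new)  [load 200/320]
6 discs opened.

6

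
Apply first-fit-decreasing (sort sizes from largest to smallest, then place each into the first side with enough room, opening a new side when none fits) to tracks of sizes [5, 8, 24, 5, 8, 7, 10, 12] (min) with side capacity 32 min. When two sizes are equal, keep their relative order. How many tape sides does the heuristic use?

Sorted descending: 24, 12, 10, 8, 8, 7, 5, 5.
  24 → side 1 (new)  [load 24/32]
  12 → side 2 (new)  [load 12/32]
  10 → side 2  [load 22/32]
  8 → side 1  [load 32/32]
  8 → side 2  [load 30/32]
  7 → side 3 (new)  [load 7/32]
  5 → side 3  [load 12/32]
  5 → side 3  [load 17/32]
3 tape sides opened.

3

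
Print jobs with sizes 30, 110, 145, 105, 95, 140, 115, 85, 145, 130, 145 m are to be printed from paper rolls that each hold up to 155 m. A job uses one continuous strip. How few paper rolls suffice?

10

Total = 145 + 145 + 145 + 140 + 130 + 115 + 110 + 105 + 95 + 85 + 30 = 1245 m.
Lower bound: ⌈1245/155⌉ = 9 paper rolls.
Also, 10 print jobs each exceed 155/2 m, and no two of those can share a roll, so at least 10 paper rolls are needed.
A packing using 10 paper rolls:
  roll 1: 145 = 145
  roll 2: 145 = 145
  roll 3: 145 = 145
  roll 4: 140 = 140
  roll 5: 130 = 130
  roll 6: 115 + 30 = 145
  roll 7: 110 = 110
  roll 8: 105 = 105
  roll 9: 95 = 95
  roll 10: 85 = 85
This matches the lower bound, so 10 is optimal.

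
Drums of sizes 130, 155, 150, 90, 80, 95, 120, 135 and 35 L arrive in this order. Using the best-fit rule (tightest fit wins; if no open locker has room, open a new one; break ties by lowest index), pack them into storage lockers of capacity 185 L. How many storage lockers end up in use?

  130 → locker 1 (new)  [load 130/185]
  155 → locker 2 (new)  [load 155/185]
  150 → locker 3 (new)  [load 150/185]
  90 → locker 4 (new)  [load 90/185]
  80 → locker 4  [load 170/185]
  95 → locker 5 (new)  [load 95/185]
  120 → locker 6 (new)  [load 120/185]
  135 → locker 7 (new)  [load 135/185]
  35 → locker 3  [load 185/185]
7 storage lockers opened.

7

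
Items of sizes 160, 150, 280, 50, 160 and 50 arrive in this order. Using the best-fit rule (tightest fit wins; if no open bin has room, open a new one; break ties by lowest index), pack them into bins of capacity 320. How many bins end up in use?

3

  160 → bin 1 (new)  [load 160/320]
  150 → bin 1  [load 310/320]
  280 → bin 2 (new)  [load 280/320]
  50 → bin 3 (new)  [load 50/320]
  160 → bin 3  [load 210/320]
  50 → bin 3  [load 260/320]
3 bins opened.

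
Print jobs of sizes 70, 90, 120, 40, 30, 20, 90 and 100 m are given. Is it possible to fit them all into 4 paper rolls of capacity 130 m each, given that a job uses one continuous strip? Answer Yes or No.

No

Total = 560 m; ⌈560/130⌉ = 5.
At least 5 paper rolls are required, but only 4 are allowed.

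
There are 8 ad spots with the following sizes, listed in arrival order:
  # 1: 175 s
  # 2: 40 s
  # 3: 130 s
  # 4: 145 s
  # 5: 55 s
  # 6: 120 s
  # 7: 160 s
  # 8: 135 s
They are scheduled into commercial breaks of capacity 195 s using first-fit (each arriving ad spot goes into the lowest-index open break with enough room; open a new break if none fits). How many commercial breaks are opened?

6

  175 → break 1 (new)  [load 175/195]
  40 → break 2 (new)  [load 40/195]
  130 → break 2  [load 170/195]
  145 → break 3 (new)  [load 145/195]
  55 → break 4 (new)  [load 55/195]
  120 → break 4  [load 175/195]
  160 → break 5 (new)  [load 160/195]
  135 → break 6 (new)  [load 135/195]
6 commercial breaks opened.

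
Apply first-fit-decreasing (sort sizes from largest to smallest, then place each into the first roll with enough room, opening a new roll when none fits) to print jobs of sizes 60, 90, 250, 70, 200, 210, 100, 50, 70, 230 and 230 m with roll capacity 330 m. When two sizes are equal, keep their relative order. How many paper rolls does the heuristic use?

5

Sorted descending: 250, 230, 230, 210, 200, 100, 90, 70, 70, 60, 50.
  250 → roll 1 (new)  [load 250/330]
  230 → roll 2 (new)  [load 230/330]
  230 → roll 3 (new)  [load 230/330]
  210 → roll 4 (new)  [load 210/330]
  200 → roll 5 (new)  [load 200/330]
  100 → roll 2  [load 330/330]
  90 → roll 3  [load 320/330]
  70 → roll 1  [load 320/330]
  70 → roll 4  [load 280/330]
  60 → roll 5  [load 260/330]
  50 → roll 4  [load 330/330]
5 paper rolls opened.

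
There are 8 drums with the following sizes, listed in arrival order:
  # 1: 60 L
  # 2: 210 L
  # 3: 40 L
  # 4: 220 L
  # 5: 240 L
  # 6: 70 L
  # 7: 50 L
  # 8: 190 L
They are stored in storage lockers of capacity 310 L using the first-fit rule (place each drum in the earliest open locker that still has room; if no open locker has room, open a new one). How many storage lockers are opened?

  60 → locker 1 (new)  [load 60/310]
  210 → locker 1  [load 270/310]
  40 → locker 1  [load 310/310]
  220 → locker 2 (new)  [load 220/310]
  240 → locker 3 (new)  [load 240/310]
  70 → locker 2  [load 290/310]
  50 → locker 3  [load 290/310]
  190 → locker 4 (new)  [load 190/310]
4 storage lockers opened.

4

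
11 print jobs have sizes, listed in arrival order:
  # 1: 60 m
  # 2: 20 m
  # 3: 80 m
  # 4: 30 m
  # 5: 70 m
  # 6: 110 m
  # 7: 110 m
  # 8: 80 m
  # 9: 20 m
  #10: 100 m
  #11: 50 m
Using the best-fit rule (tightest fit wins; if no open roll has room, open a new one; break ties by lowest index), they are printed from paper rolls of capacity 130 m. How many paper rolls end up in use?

  60 → roll 1 (new)  [load 60/130]
  20 → roll 1  [load 80/130]
  80 → roll 2 (new)  [load 80/130]
  30 → roll 1  [load 110/130]
  70 → roll 3 (new)  [load 70/130]
  110 → roll 4 (new)  [load 110/130]
  110 → roll 5 (new)  [load 110/130]
  80 → roll 6 (new)  [load 80/130]
  20 → roll 1  [load 130/130]
  100 → roll 7 (new)  [load 100/130]
  50 → roll 2  [load 130/130]
7 paper rolls opened.

7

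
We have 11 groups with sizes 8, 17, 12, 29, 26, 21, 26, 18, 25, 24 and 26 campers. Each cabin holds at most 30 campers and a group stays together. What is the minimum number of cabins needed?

9

Total = 29 + 26 + 26 + 26 + 25 + 24 + 21 + 18 + 17 + 12 + 8 = 232 campers.
Lower bound: ⌈232/30⌉ = 8 cabins.
Also, 9 groups each exceed 15 campers, and no two of those can share a cabin, so at least 9 cabins are needed.
A packing using 9 cabins:
  cabin 1: 29 = 29
  cabin 2: 26 = 26
  cabin 3: 26 = 26
  cabin 4: 26 = 26
  cabin 5: 25 = 25
  cabin 6: 24 = 24
  cabin 7: 21 + 8 = 29
  cabin 8: 18 + 12 = 30
  cabin 9: 17 = 17
This matches the lower bound, so 9 is optimal.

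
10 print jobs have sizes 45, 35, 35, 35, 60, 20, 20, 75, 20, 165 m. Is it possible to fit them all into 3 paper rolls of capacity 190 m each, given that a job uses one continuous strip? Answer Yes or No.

A valid assignment using 3 paper rolls:
  roll 1: 165 + 20 = 185
  roll 2: 75 + 60 + 45 = 180
  roll 3: 35 + 35 + 35 + 20 + 20 = 145
Every load is within 190 m, so 3 paper rolls suffice.

Yes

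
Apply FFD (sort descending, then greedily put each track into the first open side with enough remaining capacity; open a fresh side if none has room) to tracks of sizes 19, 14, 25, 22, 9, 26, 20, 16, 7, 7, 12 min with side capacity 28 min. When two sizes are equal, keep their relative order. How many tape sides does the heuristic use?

Sorted descending: 26, 25, 22, 20, 19, 16, 14, 12, 9, 7, 7.
  26 → side 1 (new)  [load 26/28]
  25 → side 2 (new)  [load 25/28]
  22 → side 3 (new)  [load 22/28]
  20 → side 4 (new)  [load 20/28]
  19 → side 5 (new)  [load 19/28]
  16 → side 6 (new)  [load 16/28]
  14 → side 7 (new)  [load 14/28]
  12 → side 6  [load 28/28]
  9 → side 5  [load 28/28]
  7 → side 4  [load 27/28]
  7 → side 7  [load 21/28]
7 tape sides opened.

7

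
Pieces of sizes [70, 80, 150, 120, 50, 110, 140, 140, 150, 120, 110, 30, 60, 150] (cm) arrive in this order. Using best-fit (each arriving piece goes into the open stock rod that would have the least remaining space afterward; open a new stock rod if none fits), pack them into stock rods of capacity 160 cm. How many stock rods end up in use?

  70 → stock rod 1 (new)  [load 70/160]
  80 → stock rod 1  [load 150/160]
  150 → stock rod 2 (new)  [load 150/160]
  120 → stock rod 3 (new)  [load 120/160]
  50 → stock rod 4 (new)  [load 50/160]
  110 → stock rod 4  [load 160/160]
  140 → stock rod 5 (new)  [load 140/160]
  140 → stock rod 6 (new)  [load 140/160]
  150 → stock rod 7 (new)  [load 150/160]
  120 → stock rod 8 (new)  [load 120/160]
  110 → stock rod 9 (new)  [load 110/160]
  30 → stock rod 3  [load 150/160]
  60 → stock rod 10 (new)  [load 60/160]
  150 → stock rod 11 (new)  [load 150/160]
11 stock rods opened.

11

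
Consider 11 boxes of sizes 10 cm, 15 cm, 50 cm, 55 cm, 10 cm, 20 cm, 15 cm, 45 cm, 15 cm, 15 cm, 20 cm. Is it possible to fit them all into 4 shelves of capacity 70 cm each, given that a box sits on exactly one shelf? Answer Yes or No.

Yes

A valid assignment using 4 shelves:
  shelf 1: 55 + 15 = 70
  shelf 2: 50 + 20 = 70
  shelf 3: 45 + 20 = 65
  shelf 4: 15 + 15 + 15 + 10 + 10 = 65
Every load is within 70 cm, so 4 shelves suffice.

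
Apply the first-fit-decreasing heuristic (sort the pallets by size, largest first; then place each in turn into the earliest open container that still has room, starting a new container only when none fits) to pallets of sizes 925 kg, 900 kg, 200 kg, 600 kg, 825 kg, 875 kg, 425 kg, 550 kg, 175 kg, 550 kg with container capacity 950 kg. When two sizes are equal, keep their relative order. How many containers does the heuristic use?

Sorted descending: 925, 900, 875, 825, 600, 550, 550, 425, 200, 175.
  925 → container 1 (new)  [load 925/950]
  900 → container 2 (new)  [load 900/950]
  875 → container 3 (new)  [load 875/950]
  825 → container 4 (new)  [load 825/950]
  600 → container 5 (new)  [load 600/950]
  550 → container 6 (new)  [load 550/950]
  550 → container 7 (new)  [load 550/950]
  425 → container 8 (new)  [load 425/950]
  200 → container 5  [load 800/950]
  175 → container 6  [load 725/950]
8 containers opened.

8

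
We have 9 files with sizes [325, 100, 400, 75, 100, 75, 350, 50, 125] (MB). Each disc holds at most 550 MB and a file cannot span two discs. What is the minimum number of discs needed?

Total = 400 + 350 + 325 + 125 + 100 + 100 + 75 + 75 + 50 = 1600 MB.
Lower bound: ⌈1600/550⌉ = 3 discs.
A packing using 3 discs:
  disc 1: 400 + 125 = 525
  disc 2: 350 + 100 + 100 = 550
  disc 3: 325 + 75 + 75 + 50 = 525
This matches the lower bound, so 3 is optimal.

3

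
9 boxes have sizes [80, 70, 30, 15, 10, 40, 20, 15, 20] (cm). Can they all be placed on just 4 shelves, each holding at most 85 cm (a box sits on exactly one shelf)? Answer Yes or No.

Yes

A valid assignment using 4 shelves:
  shelf 1: 80 = 80
  shelf 2: 70 + 15 = 85
  shelf 3: 40 + 30 + 15 = 85
  shelf 4: 20 + 20 + 10 = 50
Every load is within 85 cm, so 4 shelves suffice.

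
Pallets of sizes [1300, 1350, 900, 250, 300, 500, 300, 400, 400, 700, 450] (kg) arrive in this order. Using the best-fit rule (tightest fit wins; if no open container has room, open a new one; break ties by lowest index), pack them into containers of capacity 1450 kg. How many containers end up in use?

  1300 → container 1 (new)  [load 1300/1450]
  1350 → container 2 (new)  [load 1350/1450]
  900 → container 3 (new)  [load 900/1450]
  250 → container 3  [load 1150/1450]
  300 → container 3  [load 1450/1450]
  500 → container 4 (new)  [load 500/1450]
  300 → container 4  [load 800/1450]
  400 → container 4  [load 1200/1450]
  400 → container 5 (new)  [load 400/1450]
  700 → container 5  [load 1100/1450]
  450 → container 6 (new)  [load 450/1450]
6 containers opened.

6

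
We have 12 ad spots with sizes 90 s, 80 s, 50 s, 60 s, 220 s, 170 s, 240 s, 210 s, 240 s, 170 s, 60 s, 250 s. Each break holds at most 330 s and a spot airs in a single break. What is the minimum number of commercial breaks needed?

Total = 250 + 240 + 240 + 220 + 210 + 170 + 170 + 90 + 80 + 60 + 60 + 50 = 1840 s.
Lower bound: ⌈1840/330⌉ = 6 commercial breaks.
Also, 7 ad spots each exceed 165 s, and no two of those can share a break, so at least 7 commercial breaks are needed.
A packing using 7 commercial breaks:
  break 1: 250 + 80 = 330
  break 2: 240 + 90 = 330
  break 3: 240 + 60 = 300
  break 4: 220 + 60 + 50 = 330
  break 5: 210 = 210
  break 6: 170 = 170
  break 7: 170 = 170
This matches the lower bound, so 7 is optimal.

7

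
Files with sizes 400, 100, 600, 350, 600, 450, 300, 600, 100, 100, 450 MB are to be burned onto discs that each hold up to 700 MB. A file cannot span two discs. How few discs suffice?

Total = 600 + 600 + 600 + 450 + 450 + 400 + 350 + 300 + 100 + 100 + 100 = 4050 MB.
Lower bound: ⌈4050/700⌉ = 6 discs.
A packing using 7 discs:
  disc 1: 600 + 100 = 700
  disc 2: 600 + 100 = 700
  disc 3: 600 + 100 = 700
  disc 4: 450 = 450
  disc 5: 450 = 450
  disc 6: 400 + 300 = 700
  disc 7: 350 = 350
No arrangement into 6 discs stays within capacity, so 7 is optimal.

7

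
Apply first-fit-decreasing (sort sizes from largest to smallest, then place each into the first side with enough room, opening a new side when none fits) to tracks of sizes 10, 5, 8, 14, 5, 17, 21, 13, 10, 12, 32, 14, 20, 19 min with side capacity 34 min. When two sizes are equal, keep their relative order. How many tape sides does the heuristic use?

Sorted descending: 32, 21, 20, 19, 17, 14, 14, 13, 12, 10, 10, 8, 5, 5.
  32 → side 1 (new)  [load 32/34]
  21 → side 2 (new)  [load 21/34]
  20 → side 3 (new)  [load 20/34]
  19 → side 4 (new)  [load 19/34]
  17 → side 5 (new)  [load 17/34]
  14 → side 3  [load 34/34]
  14 → side 4  [load 33/34]
  13 → side 2  [load 34/34]
  12 → side 5  [load 29/34]
  10 → side 6 (new)  [load 10/34]
  10 → side 6  [load 20/34]
  8 → side 6  [load 28/34]
  5 → side 5  [load 34/34]
  5 → side 6  [load 33/34]
6 tape sides opened.

6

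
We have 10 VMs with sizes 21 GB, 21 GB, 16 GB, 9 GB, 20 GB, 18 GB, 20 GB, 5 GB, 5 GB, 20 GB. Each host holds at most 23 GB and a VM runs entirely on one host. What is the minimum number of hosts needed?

8

Total = 21 + 21 + 20 + 20 + 20 + 18 + 16 + 9 + 5 + 5 = 155 GB.
Lower bound: ⌈155/23⌉ = 7 hosts.
A packing using 8 hosts:
  host 1: 21 = 21
  host 2: 21 = 21
  host 3: 20 = 20
  host 4: 20 = 20
  host 5: 20 = 20
  host 6: 18 + 5 = 23
  host 7: 16 + 5 = 21
  host 8: 9 = 9
No arrangement into 7 hosts stays within capacity, so 8 is optimal.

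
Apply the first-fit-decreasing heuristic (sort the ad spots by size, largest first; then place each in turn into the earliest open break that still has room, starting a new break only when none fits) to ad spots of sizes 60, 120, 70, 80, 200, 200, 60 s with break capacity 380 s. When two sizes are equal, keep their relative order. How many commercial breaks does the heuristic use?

Sorted descending: 200, 200, 120, 80, 70, 60, 60.
  200 → break 1 (new)  [load 200/380]
  200 → break 2 (new)  [load 200/380]
  120 → break 1  [load 320/380]
  80 → break 2  [load 280/380]
  70 → break 2  [load 350/380]
  60 → break 1  [load 380/380]
  60 → break 3 (new)  [load 60/380]
3 commercial breaks opened.

3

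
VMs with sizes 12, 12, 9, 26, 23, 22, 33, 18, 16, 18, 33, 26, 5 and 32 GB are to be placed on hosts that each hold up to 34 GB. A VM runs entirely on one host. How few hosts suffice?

9

Total = 33 + 33 + 32 + 26 + 26 + 23 + 22 + 18 + 18 + 16 + 12 + 12 + 9 + 5 = 285 GB.
Lower bound: ⌈285/34⌉ = 9 hosts.
A packing using 9 hosts:
  host 1: 33 = 33
  host 2: 33 = 33
  host 3: 32 = 32
  host 4: 26 + 5 = 31
  host 5: 26 = 26
  host 6: 23 + 9 = 32
  host 7: 22 + 12 = 34
  host 8: 18 + 16 = 34
  host 9: 18 + 12 = 30
This matches the lower bound, so 9 is optimal.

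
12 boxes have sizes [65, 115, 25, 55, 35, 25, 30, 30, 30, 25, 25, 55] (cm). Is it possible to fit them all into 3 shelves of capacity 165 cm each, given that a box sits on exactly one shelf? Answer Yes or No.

Total = 515 cm; ⌈515/165⌉ = 4.
At least 4 shelves are required, but only 3 are allowed.

No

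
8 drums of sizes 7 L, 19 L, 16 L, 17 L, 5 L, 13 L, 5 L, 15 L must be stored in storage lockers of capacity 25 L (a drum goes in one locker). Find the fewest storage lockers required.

5

Total = 19 + 17 + 16 + 15 + 13 + 7 + 5 + 5 = 97 L.
Lower bound: ⌈97/25⌉ = 4 storage lockers.
Also, 5 drums each exceed 25/2 L, and no two of those can share a locker, so at least 5 storage lockers are needed.
A packing using 5 storage lockers:
  locker 1: 19 + 5 = 24
  locker 2: 17 + 7 = 24
  locker 3: 16 + 5 = 21
  locker 4: 15 = 15
  locker 5: 13 = 13
This matches the lower bound, so 5 is optimal.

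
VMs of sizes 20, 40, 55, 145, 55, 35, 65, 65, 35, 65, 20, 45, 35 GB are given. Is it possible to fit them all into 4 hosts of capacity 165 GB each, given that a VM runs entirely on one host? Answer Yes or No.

Total = 680 GB; ⌈680/165⌉ = 5.
At least 5 hosts are required, but only 4 are allowed.

No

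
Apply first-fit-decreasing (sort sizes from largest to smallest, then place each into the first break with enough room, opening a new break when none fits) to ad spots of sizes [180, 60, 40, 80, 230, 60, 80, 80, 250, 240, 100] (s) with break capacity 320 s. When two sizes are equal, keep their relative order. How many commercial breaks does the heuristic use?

5

Sorted descending: 250, 240, 230, 180, 100, 80, 80, 80, 60, 60, 40.
  250 → break 1 (new)  [load 250/320]
  240 → break 2 (new)  [load 240/320]
  230 → break 3 (new)  [load 230/320]
  180 → break 4 (new)  [load 180/320]
  100 → break 4  [load 280/320]
  80 → break 2  [load 320/320]
  80 → break 3  [load 310/320]
  80 → break 5 (new)  [load 80/320]
  60 → break 1  [load 310/320]
  60 → break 5  [load 140/320]
  40 → break 4  [load 320/320]
5 commercial breaks opened.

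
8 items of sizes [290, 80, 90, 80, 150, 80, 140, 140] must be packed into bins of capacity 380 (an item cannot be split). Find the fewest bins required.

Total = 290 + 150 + 140 + 140 + 90 + 80 + 80 + 80 = 1050.
Lower bound: ⌈1050/380⌉ = 3 bins.
A packing using 3 bins:
  bin 1: 290 + 90 = 380
  bin 2: 150 + 140 + 80 = 370
  bin 3: 140 + 80 + 80 = 300
This matches the lower bound, so 3 is optimal.

3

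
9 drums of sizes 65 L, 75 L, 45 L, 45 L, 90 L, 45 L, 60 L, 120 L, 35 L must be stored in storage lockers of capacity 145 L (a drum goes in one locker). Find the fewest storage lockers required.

Total = 120 + 90 + 75 + 65 + 60 + 45 + 45 + 45 + 35 = 580 L.
Lower bound: ⌈580/145⌉ = 4 storage lockers.
A packing using 5 storage lockers:
  locker 1: 120 = 120
  locker 2: 90 + 45 = 135
  locker 3: 75 + 65 = 140
  locker 4: 60 + 45 + 35 = 140
  locker 5: 45 = 45
No arrangement into 4 storage lockers stays within capacity, so 5 is optimal.

5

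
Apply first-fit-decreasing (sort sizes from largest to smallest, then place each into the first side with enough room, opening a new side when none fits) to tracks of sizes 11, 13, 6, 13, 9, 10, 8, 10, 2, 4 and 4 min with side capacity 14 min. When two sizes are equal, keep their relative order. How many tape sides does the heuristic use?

Sorted descending: 13, 13, 11, 10, 10, 9, 8, 6, 4, 4, 2.
  13 → side 1 (new)  [load 13/14]
  13 → side 2 (new)  [load 13/14]
  11 → side 3 (new)  [load 11/14]
  10 → side 4 (new)  [load 10/14]
  10 → side 5 (new)  [load 10/14]
  9 → side 6 (new)  [load 9/14]
  8 → side 7 (new)  [load 8/14]
  6 → side 7  [load 14/14]
  4 → side 4  [load 14/14]
  4 → side 5  [load 14/14]
  2 → side 3  [load 13/14]
7 tape sides opened.

7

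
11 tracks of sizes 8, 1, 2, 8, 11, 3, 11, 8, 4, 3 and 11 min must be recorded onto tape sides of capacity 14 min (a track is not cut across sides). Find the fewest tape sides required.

Total = 11 + 11 + 11 + 8 + 8 + 8 + 4 + 3 + 3 + 2 + 1 = 70 min.
Lower bound: ⌈70/14⌉ = 5 tape sides.
Also, 6 tracks each exceed 7 min, and no two of those can share a side, so at least 6 tape sides are needed.
A packing using 6 tape sides:
  side 1: 11 + 3 = 14
  side 2: 11 + 3 = 14
  side 3: 11 + 2 + 1 = 14
  side 4: 8 + 4 = 12
  side 5: 8 = 8
  side 6: 8 = 8
This matches the lower bound, so 6 is optimal.

6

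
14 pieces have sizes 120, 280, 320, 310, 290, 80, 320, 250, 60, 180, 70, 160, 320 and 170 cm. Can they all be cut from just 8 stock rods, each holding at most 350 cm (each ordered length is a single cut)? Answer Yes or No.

No

Total = 2930 cm; ⌈2930/350⌉ = 9.
At least 9 stock rods are required, but only 8 are allowed.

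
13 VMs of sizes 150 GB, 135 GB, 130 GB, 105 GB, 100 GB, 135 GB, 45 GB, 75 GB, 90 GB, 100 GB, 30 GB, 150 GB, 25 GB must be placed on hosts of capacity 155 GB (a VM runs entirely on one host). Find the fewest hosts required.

Total = 150 + 150 + 135 + 135 + 130 + 105 + 100 + 100 + 90 + 75 + 45 + 30 + 25 = 1270 GB.
Lower bound: ⌈1270/155⌉ = 9 hosts.
A packing using 10 hosts:
  host 1: 150 = 150
  host 2: 150 = 150
  host 3: 135 = 135
  host 4: 135 = 135
  host 5: 130 + 25 = 155
  host 6: 105 + 45 = 150
  host 7: 100 + 30 = 130
  host 8: 100 = 100
  host 9: 90 = 90
  host 10: 75 = 75
No arrangement into 9 hosts stays within capacity, so 10 is optimal.

10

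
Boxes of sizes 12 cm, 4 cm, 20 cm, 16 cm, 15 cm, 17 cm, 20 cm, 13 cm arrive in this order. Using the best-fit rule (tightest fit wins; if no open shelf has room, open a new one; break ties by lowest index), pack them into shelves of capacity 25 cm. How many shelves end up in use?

7

  12 → shelf 1 (new)  [load 12/25]
  4 → shelf 1  [load 16/25]
  20 → shelf 2 (new)  [load 20/25]
  16 → shelf 3 (new)  [load 16/25]
  15 → shelf 4 (new)  [load 15/25]
  17 → shelf 5 (new)  [load 17/25]
  20 → shelf 6 (new)  [load 20/25]
  13 → shelf 7 (new)  [load 13/25]
7 shelves opened.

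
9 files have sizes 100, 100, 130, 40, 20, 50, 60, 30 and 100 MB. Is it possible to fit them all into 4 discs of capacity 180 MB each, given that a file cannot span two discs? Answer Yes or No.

Yes

A valid assignment using 4 discs:
  disc 1: 130 + 50 = 180
  disc 2: 100 + 60 + 20 = 180
  disc 3: 100 + 40 + 30 = 170
  disc 4: 100 = 100
Every load is within 180 MB, so 4 discs suffice.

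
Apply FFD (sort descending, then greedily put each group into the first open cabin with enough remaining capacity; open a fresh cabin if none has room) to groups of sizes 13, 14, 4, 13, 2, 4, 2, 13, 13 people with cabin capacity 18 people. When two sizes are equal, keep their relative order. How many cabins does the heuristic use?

5

Sorted descending: 14, 13, 13, 13, 13, 4, 4, 2, 2.
  14 → cabin 1 (new)  [load 14/18]
  13 → cabin 2 (new)  [load 13/18]
  13 → cabin 3 (new)  [load 13/18]
  13 → cabin 4 (new)  [load 13/18]
  13 → cabin 5 (new)  [load 13/18]
  4 → cabin 1  [load 18/18]
  4 → cabin 2  [load 17/18]
  2 → cabin 3  [load 15/18]
  2 → cabin 3  [load 17/18]
5 cabins opened.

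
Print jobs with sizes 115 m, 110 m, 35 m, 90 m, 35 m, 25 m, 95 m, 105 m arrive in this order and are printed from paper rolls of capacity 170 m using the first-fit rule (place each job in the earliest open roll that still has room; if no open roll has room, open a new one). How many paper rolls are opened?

5

  115 → roll 1 (new)  [load 115/170]
  110 → roll 2 (new)  [load 110/170]
  35 → roll 1  [load 150/170]
  90 → roll 3 (new)  [load 90/170]
  35 → roll 2  [load 145/170]
  25 → roll 2  [load 170/170]
  95 → roll 4 (new)  [load 95/170]
  105 → roll 5 (new)  [load 105/170]
5 paper rolls opened.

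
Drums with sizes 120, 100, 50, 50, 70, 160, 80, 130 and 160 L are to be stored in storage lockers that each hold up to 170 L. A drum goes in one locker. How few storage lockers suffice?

6

Total = 160 + 160 + 130 + 120 + 100 + 80 + 70 + 50 + 50 = 920 L.
Lower bound: ⌈920/170⌉ = 6 storage lockers.
A packing using 6 storage lockers:
  locker 1: 160 = 160
  locker 2: 160 = 160
  locker 3: 130 = 130
  locker 4: 120 + 50 = 170
  locker 5: 100 + 70 = 170
  locker 6: 80 + 50 = 130
This matches the lower bound, so 6 is optimal.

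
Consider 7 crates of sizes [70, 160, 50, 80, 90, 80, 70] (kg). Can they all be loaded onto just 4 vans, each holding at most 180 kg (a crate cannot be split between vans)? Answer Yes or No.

A valid assignment using 4 vans:
  van 1: 160 = 160
  van 2: 90 + 80 = 170
  van 3: 80 + 70 = 150
  van 4: 70 + 50 = 120
Every load is within 180 kg, so 4 vans suffice.

Yes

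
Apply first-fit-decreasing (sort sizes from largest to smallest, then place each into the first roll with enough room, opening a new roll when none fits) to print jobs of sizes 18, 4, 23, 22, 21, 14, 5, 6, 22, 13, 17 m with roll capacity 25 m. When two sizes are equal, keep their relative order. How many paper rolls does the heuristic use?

Sorted descending: 23, 22, 22, 21, 18, 17, 14, 13, 6, 5, 4.
  23 → roll 1 (new)  [load 23/25]
  22 → roll 2 (new)  [load 22/25]
  22 → roll 3 (new)  [load 22/25]
  21 → roll 4 (new)  [load 21/25]
  18 → roll 5 (new)  [load 18/25]
  17 → roll 6 (new)  [load 17/25]
  14 → roll 7 (new)  [load 14/25]
  13 → roll 8 (new)  [load 13/25]
  6 → roll 5  [load 24/25]
  5 → roll 6  [load 22/25]
  4 → roll 4  [load 25/25]
8 paper rolls opened.

8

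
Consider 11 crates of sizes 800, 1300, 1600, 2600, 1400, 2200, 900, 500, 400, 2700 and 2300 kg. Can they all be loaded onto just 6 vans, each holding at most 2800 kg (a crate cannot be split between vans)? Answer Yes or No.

Total = 16700 kg; ⌈16700/2800⌉ = 6.
The bound of 6 does not rule out 6, but exhaustive search shows no assignment into 6 vans of capacity 2800 kg exists — the minimum is 7.

No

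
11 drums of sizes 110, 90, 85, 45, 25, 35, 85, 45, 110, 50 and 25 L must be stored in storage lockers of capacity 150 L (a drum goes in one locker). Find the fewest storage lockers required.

6

Total = 110 + 110 + 90 + 85 + 85 + 50 + 45 + 45 + 35 + 25 + 25 = 705 L.
Lower bound: ⌈705/150⌉ = 5 storage lockers.
A packing using 6 storage lockers:
  locker 1: 110 + 35 = 145
  locker 2: 110 + 25 = 135
  locker 3: 90 + 50 = 140
  locker 4: 85 + 45 = 130
  locker 5: 85 + 45 = 130
  locker 6: 25 = 25
No arrangement into 5 storage lockers stays within capacity, so 6 is optimal.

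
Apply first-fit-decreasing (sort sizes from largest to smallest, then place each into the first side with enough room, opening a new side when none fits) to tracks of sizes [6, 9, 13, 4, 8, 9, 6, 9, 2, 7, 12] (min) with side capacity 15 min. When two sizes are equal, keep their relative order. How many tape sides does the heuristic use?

Sorted descending: 13, 12, 9, 9, 9, 8, 7, 6, 6, 4, 2.
  13 → side 1 (new)  [load 13/15]
  12 → side 2 (new)  [load 12/15]
  9 → side 3 (new)  [load 9/15]
  9 → side 4 (new)  [load 9/15]
  9 → side 5 (new)  [load 9/15]
  8 → side 6 (new)  [load 8/15]
  7 → side 6  [load 15/15]
  6 → side 3  [load 15/15]
  6 → side 4  [load 15/15]
  4 → side 5  [load 13/15]
  2 → side 1  [load 15/15]
6 tape sides opened.

6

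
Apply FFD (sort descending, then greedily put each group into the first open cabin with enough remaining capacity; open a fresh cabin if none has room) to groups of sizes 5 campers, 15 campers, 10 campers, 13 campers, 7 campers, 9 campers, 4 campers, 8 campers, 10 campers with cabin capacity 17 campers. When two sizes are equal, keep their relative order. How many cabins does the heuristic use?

Sorted descending: 15, 13, 10, 10, 9, 8, 7, 5, 4.
  15 → cabin 1 (new)  [load 15/17]
  13 → cabin 2 (new)  [load 13/17]
  10 → cabin 3 (new)  [load 10/17]
  10 → cabin 4 (new)  [load 10/17]
  9 → cabin 5 (new)  [load 9/17]
  8 → cabin 5  [load 17/17]
  7 → cabin 3  [load 17/17]
  5 → cabin 4  [load 15/17]
  4 → cabin 2  [load 17/17]
5 cabins opened.

5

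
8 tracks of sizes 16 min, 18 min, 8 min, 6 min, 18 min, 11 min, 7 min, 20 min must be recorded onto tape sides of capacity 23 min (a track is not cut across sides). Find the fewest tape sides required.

6

Total = 20 + 18 + 18 + 16 + 11 + 8 + 7 + 6 = 104 min.
Lower bound: ⌈104/23⌉ = 5 tape sides.
A packing using 6 tape sides:
  side 1: 20 = 20
  side 2: 18 = 18
  side 3: 18 = 18
  side 4: 16 + 7 = 23
  side 5: 11 + 8 = 19
  side 6: 6 = 6
No arrangement into 5 tape sides stays within capacity, so 6 is optimal.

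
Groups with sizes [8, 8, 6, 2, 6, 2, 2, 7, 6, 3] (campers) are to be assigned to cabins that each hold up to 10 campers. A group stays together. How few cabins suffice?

Total = 8 + 8 + 7 + 6 + 6 + 6 + 3 + 2 + 2 + 2 = 50 campers.
Lower bound: ⌈50/10⌉ = 5 cabins.
Also, 6 groups each exceed 5 campers, and no two of those can share a cabin, so at least 6 cabins are needed.
A packing using 6 cabins:
  cabin 1: 8 + 2 = 10
  cabin 2: 8 + 2 = 10
  cabin 3: 7 + 3 = 10
  cabin 4: 6 + 2 = 8
  cabin 5: 6 = 6
  cabin 6: 6 = 6
This matches the lower bound, so 6 is optimal.

6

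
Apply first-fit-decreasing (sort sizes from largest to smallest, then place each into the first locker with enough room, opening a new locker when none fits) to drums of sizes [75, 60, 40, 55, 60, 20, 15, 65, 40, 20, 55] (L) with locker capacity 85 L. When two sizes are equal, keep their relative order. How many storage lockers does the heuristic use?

Sorted descending: 75, 65, 60, 60, 55, 55, 40, 40, 20, 20, 15.
  75 → locker 1 (new)  [load 75/85]
  65 → locker 2 (new)  [load 65/85]
  60 → locker 3 (new)  [load 60/85]
  60 → locker 4 (new)  [load 60/85]
  55 → locker 5 (new)  [load 55/85]
  55 → locker 6 (new)  [load 55/85]
  40 → locker 7 (new)  [load 40/85]
  40 → locker 7  [load 80/85]
  20 → locker 2  [load 85/85]
  20 → locker 3  [load 80/85]
  15 → locker 4  [load 75/85]
7 storage lockers opened.

7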